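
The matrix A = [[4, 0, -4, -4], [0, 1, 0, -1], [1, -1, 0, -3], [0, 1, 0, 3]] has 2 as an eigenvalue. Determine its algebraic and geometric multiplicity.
algebraic multiplicity 4, geometric multiplicity 2

The characteristic polynomial is (x - 2)^4, so the factor x - 2 appears with exponent 4: the algebraic multiplicity is 4.

rank(A - 2I) = 2, so the eigenspace has dimension 4 - 2 = 2: the geometric multiplicity is 2.

Since 2 < 4, A is not diagonalizable.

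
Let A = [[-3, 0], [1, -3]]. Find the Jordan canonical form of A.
The characteristic polynomial is det(xI - A) = (x + 3)^2, so the eigenvalues are -3 (algebraic multiplicity 2).

For λ = -3: rank(A + 3I) = 1, rank((A + 3I)^2) = 0. The eigenspace has dimension 2 - 1 = 1, so there is 1 Jordan block; the rank sequence gives block sizes [2].

Assembling the blocks gives the Jordan form J above.

J = [[-3, 1], [0, -3]]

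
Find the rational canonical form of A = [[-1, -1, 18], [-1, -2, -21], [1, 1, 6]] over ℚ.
The invariant factors of A (the non-unit diagonal entries of the Smith normal form of xI - A over ℚ[x]) are (x - 6)(x^2 + 3x + 4), each dividing the next. The characteristic polynomial is their product, (x - 6)(x^2 + 3x + 4).

The rational canonical form is the block-diagonal matrix of companion matrices C(f_i):
R = [[0, 0, 24], [1, 0, 14], [0, 1, 3]].

Note the characteristic polynomial does not split into linear factors over ℚ, so A has no Jordan form over ℚ; the rational canonical form exists over any field.

R = [[0, 0, 24], [1, 0, 14], [0, 1, 3]]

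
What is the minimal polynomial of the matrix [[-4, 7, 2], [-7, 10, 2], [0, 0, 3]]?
m_A(x) = (x - 3)^2

The characteristic polynomial factors as (x - 3)^3. The minimal polynomial is ∏(x - λ)^{k_λ} where k_λ is the size of the largest Jordan block at λ.

For λ = 3: rank(A - 3I) = 1, and the largest Jordan block has size 2 (the smallest k with rank((A - 3I)^k) = rank((A - 3I)^(k+1))).

So m_A(x) = (x - 3)^2.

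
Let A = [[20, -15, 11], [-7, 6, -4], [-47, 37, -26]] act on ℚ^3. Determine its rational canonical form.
R = [[0, 0, 3], [1, 0, -4], [0, 1, 0]]

The invariant factors of A (the non-unit diagonal entries of the Smith normal form of xI - A over ℚ[x]) are x^3 + 4x - 3, each dividing the next. The characteristic polynomial is their product, x^3 + 4x - 3.

The rational canonical form is the block-diagonal matrix of companion matrices C(f_i):
R = [[0, 0, 3], [1, 0, -4], [0, 1, 0]].

Note the characteristic polynomial does not split into linear factors over ℚ, so A has no Jordan form over ℚ; the rational canonical form exists over any field.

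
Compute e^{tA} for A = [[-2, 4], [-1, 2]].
A has Jordan form J = [[0, 1], [0, 0]] with A = PJP^{-1}, so e^{tA} = P e^{tJ} P^{-1}.

For a Jordan block J_k(λ), e^{tJ_k(λ)} = e^{λt} · (I + tN + t^2 N^2/2! + ... + t^{k-1} N^{k-1}/(k-1)!) where N is the nilpotent superdiagonal part.

Assembling the blocks and conjugating back gives the entries of e^{tA} as shown above.

e^{tA} = [[1 - 2*t, 4*t], [-t, 2*t + 1]]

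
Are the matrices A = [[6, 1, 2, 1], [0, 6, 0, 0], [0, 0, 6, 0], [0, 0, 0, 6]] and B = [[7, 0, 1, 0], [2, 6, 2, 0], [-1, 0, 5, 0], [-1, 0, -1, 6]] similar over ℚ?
Two matrices over a field are similar if and only if they have the same invariant factors.

Both A and B have characteristic polynomial (x - 6)^4 and minimal polynomial (x - 6)^2. Computing further, both have invariant factors x - 6, x - 6, (x - 6)^2. Hence A and B are similar.

Yes.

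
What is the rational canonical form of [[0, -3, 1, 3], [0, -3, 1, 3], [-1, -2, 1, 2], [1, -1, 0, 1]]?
R = [[0, 0, 0, 0], [0, 0, 0, 0], [0, 1, 0, 2], [0, 0, 1, -1]]

The invariant factors of A (the non-unit diagonal entries of the Smith normal form of xI - A over ℚ[x]) are x, x(x - 1)(x + 2), each dividing the next. The characteristic polynomial is their product, x^2(x - 1)(x + 2).

The rational canonical form is the block-diagonal matrix of companion matrices C(f_i):
R = [[0, 0, 0, 0], [0, 0, 0, 0], [0, 1, 0, 2], [0, 0, 1, -1]].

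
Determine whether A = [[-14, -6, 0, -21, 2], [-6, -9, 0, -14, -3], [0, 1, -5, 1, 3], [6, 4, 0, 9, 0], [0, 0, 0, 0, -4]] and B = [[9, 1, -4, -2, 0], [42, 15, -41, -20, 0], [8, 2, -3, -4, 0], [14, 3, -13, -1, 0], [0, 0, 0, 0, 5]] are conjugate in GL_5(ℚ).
trace(A) = -23 but trace(B) = 25. The trace is a similarity invariant, so A and B are not similar.

No.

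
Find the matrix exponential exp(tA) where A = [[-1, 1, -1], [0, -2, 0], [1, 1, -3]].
e^{tA} = [[(t + 1)*e^{-2*t}, t*e^{-2*t}, -t*e^{-2*t}], [0, e^{-2*t}, 0], [t*e^{-2*t}, t*e^{-2*t}, (1 - t)*e^{-2*t}]]

A has Jordan form J = [[-2, 1, 0], [0, -2, 0], [0, 0, -2]] with A = PJP^{-1}, so e^{tA} = P e^{tJ} P^{-1}.

For a Jordan block J_k(λ), e^{tJ_k(λ)} = e^{λt} · (I + tN + t^2 N^2/2! + ... + t^{k-1} N^{k-1}/(k-1)!) where N is the nilpotent superdiagonal part.

Assembling the blocks and conjugating back gives the entries of e^{tA} as shown above.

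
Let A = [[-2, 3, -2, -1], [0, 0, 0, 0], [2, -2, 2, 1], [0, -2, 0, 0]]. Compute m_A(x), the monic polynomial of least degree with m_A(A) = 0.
The characteristic polynomial factors as x^4. The minimal polynomial is ∏(x - λ)^{k_λ} where k_λ is the size of the largest Jordan block at λ.

For λ = 0: rank(A) = 2, and the largest Jordan block has size 2 (the smallest k with rank(A^k) = rank(A^(k+1))).

So m_A(x) = x^2.

m_A(x) = x^2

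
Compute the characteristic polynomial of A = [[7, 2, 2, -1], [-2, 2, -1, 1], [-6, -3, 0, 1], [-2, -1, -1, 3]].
χ_A(x) = (x - 3)^4

xI - A = [[x - 7, -2, -2, 1], [2, x - 2, 1, -1], [6, 3, x, -1], [2, 1, 1, x - 3]].

Expanding det(xI - A) along the first row:
det(xI - A) = + (x - 7)·det([[x - 2, 1, -1], [3, x, -1], [1, 1, x - 3]]) - (-2)·det([[2, 1, -1], [6, x, -1], [2, 1, x - 3]]) + (-2)·det([[2, x - 2, -1], [6, 3, -1], [2, 1, x - 3]]) - (1)·det([[2, x - 2, 1], [6, 3, x], [2, 1, 1]]).

Evaluating gives χ_A(x) = x^4 - 12x^3 + 54x^2 - 108x + 81 = (x - 3)^4.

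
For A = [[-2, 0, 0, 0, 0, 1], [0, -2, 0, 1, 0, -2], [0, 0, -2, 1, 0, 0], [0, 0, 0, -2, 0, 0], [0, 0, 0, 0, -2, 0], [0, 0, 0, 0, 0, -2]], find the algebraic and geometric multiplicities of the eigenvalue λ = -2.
algebraic multiplicity 6, geometric multiplicity 4

The characteristic polynomial is (x + 2)^6, so the factor x + 2 appears with exponent 6: the algebraic multiplicity is 6.

rank(A + 2I) = 2, so the eigenspace has dimension 6 - 2 = 4: the geometric multiplicity is 4.

Since 4 < 6, A is not diagonalizable.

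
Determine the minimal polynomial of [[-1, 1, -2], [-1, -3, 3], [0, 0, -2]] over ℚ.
The characteristic polynomial factors as (x + 2)^3. The minimal polynomial is ∏(x - λ)^{k_λ} where k_λ is the size of the largest Jordan block at λ.

For λ = -2: rank(A + 2I) = 2, and the largest Jordan block has size 3 (the smallest k with rank((A + 2I)^k) = rank((A + 2I)^(k+1))).

So m_A(x) = (x + 2)^3.

m_A(x) = (x + 2)^3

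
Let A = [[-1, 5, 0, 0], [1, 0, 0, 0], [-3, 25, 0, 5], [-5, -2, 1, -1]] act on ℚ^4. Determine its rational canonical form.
The invariant factors of A (the non-unit diagonal entries of the Smith normal form of xI - A over ℚ[x]) are x^2 + x - 5, x^2 + x - 5, each dividing the next. The characteristic polynomial is their product, (x^2 + x - 5)^2.

The rational canonical form is the block-diagonal matrix of companion matrices C(f_i):
R = [[0, 5, 0, 0], [1, -1, 0, 0], [0, 0, 0, 5], [0, 0, 1, -1]].

Note the characteristic polynomial does not split into linear factors over ℚ, so A has no Jordan form over ℚ; the rational canonical form exists over any field.

R = [[0, 5, 0, 0], [1, -1, 0, 0], [0, 0, 0, 5], [0, 0, 1, -1]]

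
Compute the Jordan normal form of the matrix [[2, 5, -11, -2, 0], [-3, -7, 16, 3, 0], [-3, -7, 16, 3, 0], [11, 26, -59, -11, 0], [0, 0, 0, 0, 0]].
The characteristic polynomial is det(xI - A) = x^5, so the eigenvalues are 0 (algebraic multiplicity 5).

For λ = 0: rank(A) = 2, rank(A^2) = 0. The eigenspace has dimension 5 - 2 = 3, so there are 3 Jordan blocks; the rank sequence gives block sizes [2, 2, 1].

Assembling the blocks gives the Jordan form J above.

J = [[0, 1, 0, 0, 0], [0, 0, 0, 0, 0], [0, 0, 0, 1, 0], [0, 0, 0, 0, 0], [0, 0, 0, 0, 0]]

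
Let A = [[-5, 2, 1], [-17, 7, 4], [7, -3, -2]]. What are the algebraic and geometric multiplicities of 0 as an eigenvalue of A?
algebraic multiplicity 3, geometric multiplicity 1

The characteristic polynomial is x^3, so the factor x appears with exponent 3: the algebraic multiplicity is 3.

rank(A) = 2, so the eigenspace has dimension 3 - 2 = 1: the geometric multiplicity is 1.

Since 1 < 3, A is not diagonalizable.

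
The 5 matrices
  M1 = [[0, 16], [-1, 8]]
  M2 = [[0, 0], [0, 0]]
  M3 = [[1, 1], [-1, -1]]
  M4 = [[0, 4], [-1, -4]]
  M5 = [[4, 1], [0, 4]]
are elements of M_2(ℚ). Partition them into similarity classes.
4 classes: {M1, M5}, {M2}, {M3}, {M4}

Characteristic polynomials: χ_{M1} = (x - 4)^2, χ_{M2} = x^2, χ_{M3} = x^2, χ_{M4} = (x + 2)^2, χ_{M5} = (x - 4)^2.

{M1, M5}: invariant factors (x - 4)^2.

{M2}: invariant factors x, x.

{M3}: invariant factors x^2.

{M4}: invariant factors (x + 2)^2.

Matrices are similar if and only if their invariant-factor lists agree; the partition into similarity classes is {M1, M5}, {M2}, {M3}, {M4}.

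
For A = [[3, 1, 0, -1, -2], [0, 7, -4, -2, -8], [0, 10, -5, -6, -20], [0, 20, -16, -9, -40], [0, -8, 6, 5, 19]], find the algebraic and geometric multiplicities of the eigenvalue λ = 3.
The characteristic polynomial is (x - 3)^5, so the factor x - 3 appears with exponent 5: the algebraic multiplicity is 5.

rank(A - 3I) = 2, so the eigenspace has dimension 5 - 2 = 3: the geometric multiplicity is 3.

Since 3 < 5, A is not diagonalizable.

algebraic multiplicity 5, geometric multiplicity 3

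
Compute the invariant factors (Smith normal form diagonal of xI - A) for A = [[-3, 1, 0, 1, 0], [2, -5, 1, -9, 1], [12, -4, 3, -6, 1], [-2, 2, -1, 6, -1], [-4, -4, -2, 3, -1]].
The Jordan structure of A has elementary divisors (x + 3)^2, (x - 2)^3. Arranging the block sizes at each eigenvalue in decreasing order and taking row products gives the invariant factors.

Invariant factors (smallest first, each dividing the next): (x - 2)^3(x + 3)^2.

Check: the last factor (x - 2)^3(x + 3)^2 is the minimal polynomial, and the product (x - 2)^3(x + 3)^2 is the characteristic polynomial.

(x - 2)^3(x + 3)^2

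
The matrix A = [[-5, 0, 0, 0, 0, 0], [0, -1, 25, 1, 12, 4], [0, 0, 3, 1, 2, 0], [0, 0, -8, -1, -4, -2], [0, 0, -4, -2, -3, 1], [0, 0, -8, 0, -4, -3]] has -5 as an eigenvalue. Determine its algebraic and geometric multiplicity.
The characteristic polynomial is (x + 1)^5(x + 5), so the factor x + 5 appears with exponent 1: the algebraic multiplicity is 1.

rank(A + 5I) = 5, so the eigenspace has dimension 6 - 5 = 1: the geometric multiplicity is 1.

algebraic multiplicity 1, geometric multiplicity 1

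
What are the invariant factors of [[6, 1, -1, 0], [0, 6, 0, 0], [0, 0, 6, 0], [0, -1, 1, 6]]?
The Jordan structure of A has elementary divisors (x - 6)^2, (x - 6), (x - 6). Arranging the block sizes at each eigenvalue in decreasing order and taking row products gives the invariant factors.

Invariant factors (smallest first, each dividing the next): x - 6, x - 6, (x - 6)^2.

Check: the last factor (x - 6)^2 is the minimal polynomial, and the product (x - 6)^4 is the characteristic polynomial.

x - 6, x - 6, (x - 6)^2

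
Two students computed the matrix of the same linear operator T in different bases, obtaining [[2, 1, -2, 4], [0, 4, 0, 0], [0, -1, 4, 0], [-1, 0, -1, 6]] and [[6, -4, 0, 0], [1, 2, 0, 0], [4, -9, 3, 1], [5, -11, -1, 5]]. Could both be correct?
Two matrices over a field are similar if and only if they have the same invariant factors.

Both A and B have characteristic polynomial (x - 4)^4 and minimal polynomial (x - 4)^2. Computing further, both have invariant factors (x - 4)^2, (x - 4)^2. Hence A and B are similar.

Yes.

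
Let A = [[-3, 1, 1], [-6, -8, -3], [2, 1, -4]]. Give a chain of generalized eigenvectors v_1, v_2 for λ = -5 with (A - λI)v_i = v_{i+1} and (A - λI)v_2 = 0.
v_1 = [[3, -7, 2]]^T, v_2 = [[1, -3, 1]]^T

We seek v_1 ∈ ker((A + 5I)^2) \ ker(A + 5I), then set v_{i+1} = (A + 5I) v_i.

One such chain is v_1 = [[3, -7, 2]]^T, v_2 = [[1, -3, 1]]^T. Check: (A + 5I) v_2 = [[0, 0, 0]]^T = 0.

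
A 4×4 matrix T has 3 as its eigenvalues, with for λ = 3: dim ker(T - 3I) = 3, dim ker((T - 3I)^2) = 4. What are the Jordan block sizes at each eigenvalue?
Jordan blocks: (3, 2), (3, 1), (3, 1)

λ = 3: successive nullity increments [3, 1] count blocks of size ≥ k; block sizes are [2, 1, 1].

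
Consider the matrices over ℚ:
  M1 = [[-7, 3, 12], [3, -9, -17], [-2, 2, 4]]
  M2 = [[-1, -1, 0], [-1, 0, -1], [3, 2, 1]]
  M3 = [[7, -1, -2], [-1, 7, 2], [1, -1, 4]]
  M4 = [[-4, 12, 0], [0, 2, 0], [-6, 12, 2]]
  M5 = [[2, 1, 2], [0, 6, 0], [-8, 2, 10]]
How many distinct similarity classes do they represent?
4 classes: {M1}, {M2}, {M3, M5}, {M4}

Characteristic polynomials: χ_{M1} = (x + 4)^3, χ_{M2} = x^3, χ_{M3} = (x - 6)^3, χ_{M4} = (x - 2)^2(x + 4), χ_{M5} = (x - 6)^3.

{M1}: invariant factors (x + 4)^3.

{M2}: invariant factors x^3.

{M3, M5}: invariant factors x - 6, (x - 6)^2.

{M4}: invariant factors x - 2, (x - 2)(x + 4).

Matrices are similar if and only if their invariant-factor lists agree; the partition into similarity classes is {M1}, {M2}, {M3, M5}, {M4}.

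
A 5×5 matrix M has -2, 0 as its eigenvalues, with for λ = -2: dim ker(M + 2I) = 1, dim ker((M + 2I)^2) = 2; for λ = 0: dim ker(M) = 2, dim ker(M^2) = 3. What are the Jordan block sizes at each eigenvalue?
Jordan blocks: (-2, 2), (0, 2), (0, 1)

λ = -2: successive nullity increments [1, 1] count blocks of size ≥ k; block sizes are [2].
λ = 0: successive nullity increments [2, 1] count blocks of size ≥ k; block sizes are [2, 1].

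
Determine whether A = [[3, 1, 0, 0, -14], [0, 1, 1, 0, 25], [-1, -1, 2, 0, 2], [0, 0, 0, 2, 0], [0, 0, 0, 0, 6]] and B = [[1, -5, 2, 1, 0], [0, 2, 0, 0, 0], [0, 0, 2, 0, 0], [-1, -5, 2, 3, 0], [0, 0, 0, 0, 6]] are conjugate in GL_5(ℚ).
No.

Both have characteristic polynomial (x - 6)(x - 2)^4, but the minimal polynomial of A is (x - 6)(x - 2)^3 while the minimal polynomial of B is (x - 6)(x - 2)^2. The minimal polynomial is a similarity invariant, so A and B are not similar.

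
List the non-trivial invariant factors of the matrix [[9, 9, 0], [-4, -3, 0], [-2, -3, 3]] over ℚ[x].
The Jordan structure of A has elementary divisors (x - 3)^2, (x - 3). Arranging the block sizes at each eigenvalue in decreasing order and taking row products gives the invariant factors.

Invariant factors (smallest first, each dividing the next): x - 3, (x - 3)^2.

Check: the last factor (x - 3)^2 is the minimal polynomial, and the product (x - 3)^3 is the characteristic polynomial.

x - 3, (x - 3)^2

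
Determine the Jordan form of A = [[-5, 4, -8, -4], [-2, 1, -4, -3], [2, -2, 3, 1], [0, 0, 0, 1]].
J = [[-1, 0, 0, 0], [0, -1, 0, 0], [0, 0, 1, 1], [0, 0, 0, 1]]

The characteristic polynomial is det(xI - A) = (x - 1)^2(x + 1)^2, so the eigenvalues are -1 (algebraic multiplicity 2), 1 (algebraic multiplicity 2).

For λ = -1: rank(A + I) = 2. The eigenspace has dimension 4 - 2 = 2, so there are 2 Jordan blocks; the rank sequence gives block sizes [1, 1].

For λ = 1: rank(A - I) = 3, rank((A - I)^2) = 2. The eigenspace has dimension 4 - 3 = 1, so there is 1 Jordan block; the rank sequence gives block sizes [2].

Assembling the blocks gives the Jordan form J above.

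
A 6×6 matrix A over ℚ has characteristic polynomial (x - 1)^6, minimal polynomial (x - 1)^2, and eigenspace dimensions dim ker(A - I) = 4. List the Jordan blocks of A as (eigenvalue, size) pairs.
λ = 1: algebraic multiplicity 6 (exponent in χ_A), largest block size 2 (exponent in m_A), 4 blocks (geometric multiplicity). These force block sizes [2, 2, 1, 1].

Jordan blocks: (1, 2), (1, 2), (1, 1), (1, 1)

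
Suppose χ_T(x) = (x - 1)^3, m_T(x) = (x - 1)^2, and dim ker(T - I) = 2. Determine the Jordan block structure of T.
λ = 1: algebraic multiplicity 3 (exponent in χ_T), largest block size 2 (exponent in m_T), 2 blocks (geometric multiplicity). These force block sizes [2, 1].

Jordan blocks: (1, 2), (1, 1)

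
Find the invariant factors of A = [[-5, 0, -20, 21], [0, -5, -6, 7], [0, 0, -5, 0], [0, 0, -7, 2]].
The Jordan structure of A has elementary divisors (x + 5)^2, (x + 5), (x - 2). Arranging the block sizes at each eigenvalue in decreasing order and taking row products gives the invariant factors.

Invariant factors (smallest first, each dividing the next): x + 5, (x - 2)(x + 5)^2.

Check: the last factor (x - 2)(x + 5)^2 is the minimal polynomial, and the product (x - 2)(x + 5)^3 is the characteristic polynomial.

x + 5, (x - 2)(x + 5)^2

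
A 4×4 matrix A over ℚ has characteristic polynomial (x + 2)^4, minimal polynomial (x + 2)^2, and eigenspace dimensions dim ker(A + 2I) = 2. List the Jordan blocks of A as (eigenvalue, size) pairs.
λ = -2: algebraic multiplicity 4 (exponent in χ_A), largest block size 2 (exponent in m_A), 2 blocks (geometric multiplicity). These force block sizes [2, 2].

Jordan blocks: (-2, 2), (-2, 2)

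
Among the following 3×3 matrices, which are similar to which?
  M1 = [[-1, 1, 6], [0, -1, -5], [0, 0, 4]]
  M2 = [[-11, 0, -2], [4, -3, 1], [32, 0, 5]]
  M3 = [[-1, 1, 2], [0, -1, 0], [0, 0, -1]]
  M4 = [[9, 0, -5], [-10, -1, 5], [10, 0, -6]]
4 classes: {M1}, {M2}, {M3}, {M4}

Characteristic polynomials: χ_{M1} = (x - 4)(x + 1)^2, χ_{M2} = (x + 3)^3, χ_{M3} = (x + 1)^3, χ_{M4} = (x - 4)(x + 1)^2.

{M1}: invariant factors (x - 4)(x + 1)^2.

{M2}: invariant factors x + 3, (x + 3)^2.

{M3}: invariant factors x + 1, (x + 1)^2.

{M4}: invariant factors x + 1, (x - 4)(x + 1).

Matrices are similar if and only if their invariant-factor lists agree; the partition into similarity classes is {M1}, {M2}, {M3}, {M4}.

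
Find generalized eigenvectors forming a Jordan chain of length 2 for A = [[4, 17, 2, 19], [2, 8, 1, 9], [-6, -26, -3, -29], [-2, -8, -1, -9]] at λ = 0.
We seek v_1 ∈ ker(A^2) \ ker(A), then set v_{i+1} = A v_i.

One such chain is v_1 = [[-3, 2, -1, -1]]^T, v_2 = [[1, 0, -2, 0]]^T. Check: A v_2 = [[0, 0, 0, 0]]^T = 0.

v_1 = [[-3, 2, -1, -1]]^T, v_2 = [[1, 0, -2, 0]]^T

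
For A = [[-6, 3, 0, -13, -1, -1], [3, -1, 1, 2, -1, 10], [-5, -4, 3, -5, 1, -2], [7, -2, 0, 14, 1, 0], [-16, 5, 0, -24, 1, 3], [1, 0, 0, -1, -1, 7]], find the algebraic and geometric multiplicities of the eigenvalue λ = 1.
The characteristic polynomial is (x - 5)^3(x - 1)^3, so the factor x - 1 appears with exponent 3: the algebraic multiplicity is 3.

rank(A - I) = 5, so the eigenspace has dimension 6 - 5 = 1: the geometric multiplicity is 1.

Since 1 < 3, A is not diagonalizable.

algebraic multiplicity 3, geometric multiplicity 1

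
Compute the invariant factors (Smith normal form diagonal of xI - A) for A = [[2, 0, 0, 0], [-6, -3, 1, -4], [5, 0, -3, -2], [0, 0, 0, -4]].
The Jordan structure of A has elementary divisors (x + 4), (x + 3)^2, (x - 2). Arranging the block sizes at each eigenvalue in decreasing order and taking row products gives the invariant factors.

Invariant factors (smallest first, each dividing the next): (x - 2)(x + 3)^2(x + 4).

Check: the last factor (x - 2)(x + 3)^2(x + 4) is the minimal polynomial, and the product (x - 2)(x + 3)^2(x + 4) is the characteristic polynomial.

(x - 2)(x + 3)^2(x + 4)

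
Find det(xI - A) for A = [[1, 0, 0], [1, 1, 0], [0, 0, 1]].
χ_A(x) = (x - 1)^3

xI - A = [[x - 1, 0, 0], [-1, x - 1, 0], [0, 0, x - 1]].

Expanding det(xI - A) along the first row:
det(xI - A) = + (x - 1)·det([[x - 1, 0], [0, x - 1]]) - (0)·det([[-1, 0], [0, x - 1]]) + (0)·det([[-1, x - 1], [0, 0]]).

Evaluating gives χ_A(x) = x^3 - 3x^2 + 3x - 1 = (x - 1)^3.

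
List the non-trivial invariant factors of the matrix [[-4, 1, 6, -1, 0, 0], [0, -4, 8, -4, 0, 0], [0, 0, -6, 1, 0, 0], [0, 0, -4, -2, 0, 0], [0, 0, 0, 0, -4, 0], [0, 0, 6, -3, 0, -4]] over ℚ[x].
x + 4, x + 4, (x + 4)^2, (x + 4)^2

The Jordan structure of A has elementary divisors (x + 4)^2, (x + 4)^2, (x + 4), (x + 4). Arranging the block sizes at each eigenvalue in decreasing order and taking row products gives the invariant factors.

Invariant factors (smallest first, each dividing the next): x + 4, x + 4, (x + 4)^2, (x + 4)^2.

Check: the last factor (x + 4)^2 is the minimal polynomial, and the product (x + 4)^6 is the characteristic polynomial.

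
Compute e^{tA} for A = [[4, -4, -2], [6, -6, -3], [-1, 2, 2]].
A has Jordan form J = [[0, 1, 0], [0, 0, 1], [0, 0, 0]] with A = PJP^{-1}, so e^{tA} = P e^{tJ} P^{-1}.

For a Jordan block J_k(λ), e^{tJ_k(λ)} = e^{λt} · (I + tN + t^2 N^2/2! + ... + t^{k-1} N^{k-1}/(k-1)!) where N is the nilpotent superdiagonal part.

Assembling the blocks and conjugating back gives the entries of e^{tA} as shown above.

e^{tA} = [[-3*t^2 + 4*t + 1, 2*t*(t - 2), -2*t], [3*t*(4 - 3*t)/2, 3*t^2 - 6*t + 1, -3*t], [t*(3*t - 1), 2*t*(1 - t), 2*t + 1]]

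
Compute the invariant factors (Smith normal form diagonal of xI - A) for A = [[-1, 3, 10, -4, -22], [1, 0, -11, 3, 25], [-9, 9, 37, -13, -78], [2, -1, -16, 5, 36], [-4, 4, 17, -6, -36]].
(x - 1)^2, (x - 1)^3

The Jordan structure of A has elementary divisors (x - 1)^3, (x - 1)^2. Arranging the block sizes at each eigenvalue in decreasing order and taking row products gives the invariant factors.

Invariant factors (smallest first, each dividing the next): (x - 1)^2, (x - 1)^3.

Check: the last factor (x - 1)^3 is the minimal polynomial, and the product (x - 1)^5 is the characteristic polynomial.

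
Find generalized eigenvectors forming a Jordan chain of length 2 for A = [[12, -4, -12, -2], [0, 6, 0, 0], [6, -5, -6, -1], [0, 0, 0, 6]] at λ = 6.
We seek v_1 ∈ ker((A - 6I)^2) \ ker(A - 6I), then set v_{i+1} = (A - 6I) v_i.

One such chain is v_1 = [[-3, 1, -2, 0]]^T, v_2 = [[2, 0, 1, 0]]^T. Check: (A - 6I) v_2 = [[0, 0, 0, 0]]^T = 0.

v_1 = [[-3, 1, -2, 0]]^T, v_2 = [[2, 0, 1, 0]]^T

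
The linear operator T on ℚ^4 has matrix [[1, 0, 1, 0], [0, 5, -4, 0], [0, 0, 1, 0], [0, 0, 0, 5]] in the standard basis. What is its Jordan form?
The characteristic polynomial is det(xI - A) = (x - 5)^2(x - 1)^2, so the eigenvalues are 1 (algebraic multiplicity 2), 5 (algebraic multiplicity 2).

For λ = 1: rank(A - I) = 3, rank((A - I)^2) = 2. The eigenspace has dimension 4 - 3 = 1, so there is 1 Jordan block; the rank sequence gives block sizes [2].

For λ = 5: rank(A - 5I) = 2. The eigenspace has dimension 4 - 2 = 2, so there are 2 Jordan blocks; the rank sequence gives block sizes [1, 1].

Assembling the blocks gives the Jordan form J above.

J = [[1, 1, 0, 0], [0, 1, 0, 0], [0, 0, 5, 0], [0, 0, 0, 5]]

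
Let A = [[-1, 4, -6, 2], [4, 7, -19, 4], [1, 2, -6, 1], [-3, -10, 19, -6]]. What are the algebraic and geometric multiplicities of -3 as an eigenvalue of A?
algebraic multiplicity 1, geometric multiplicity 1

The characteristic polynomial is (x + 1)^3(x + 3), so the factor x + 3 appears with exponent 1: the algebraic multiplicity is 1.

rank(A + 3I) = 3, so the eigenspace has dimension 4 - 3 = 1: the geometric multiplicity is 1.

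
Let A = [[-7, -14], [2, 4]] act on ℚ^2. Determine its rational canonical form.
The invariant factors of A (the non-unit diagonal entries of the Smith normal form of xI - A over ℚ[x]) are x(x + 3), each dividing the next. The characteristic polynomial is their product, x(x + 3).

The rational canonical form is the block-diagonal matrix of companion matrices C(f_i):
R = [[0, 0], [1, -3]].

R = [[0, 0], [1, -3]]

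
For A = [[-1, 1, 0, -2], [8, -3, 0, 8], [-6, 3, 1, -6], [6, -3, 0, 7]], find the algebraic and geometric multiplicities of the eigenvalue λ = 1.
The characteristic polynomial is (x - 1)^4, so the factor x - 1 appears with exponent 4: the algebraic multiplicity is 4.

rank(A - I) = 1, so the eigenspace has dimension 4 - 1 = 3: the geometric multiplicity is 3.

Since 3 < 4, A is not diagonalizable.

algebraic multiplicity 4, geometric multiplicity 3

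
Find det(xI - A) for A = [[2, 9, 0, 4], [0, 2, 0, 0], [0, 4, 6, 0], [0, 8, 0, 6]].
χ_A(x) = (x - 6)^2(x - 2)^2

xI - A = [[x - 2, -9, 0, -4], [0, x - 2, 0, 0], [0, -4, x - 6, 0], [0, -8, 0, x - 6]].

Expanding det(xI - A) along the first row:
det(xI - A) = + (x - 2)·det([[x - 2, 0, 0], [-4, x - 6, 0], [-8, 0, x - 6]]) - (-9)·det([[0, 0, 0], [0, x - 6, 0], [0, 0, x - 6]]) + (0)·det([[0, x - 2, 0], [0, -4, 0], [0, -8, x - 6]]) - (-4)·det([[0, x - 2, 0], [0, -4, x - 6], [0, -8, 0]]).

Evaluating gives χ_A(x) = x^4 - 16x^3 + 88x^2 - 192x + 144 = (x - 6)^2(x - 2)^2.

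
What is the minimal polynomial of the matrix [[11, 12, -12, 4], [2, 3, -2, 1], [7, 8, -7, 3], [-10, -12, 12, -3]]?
m_A(x) = (x - 1)^2

The characteristic polynomial factors as (x - 1)^4. The minimal polynomial is ∏(x - λ)^{k_λ} where k_λ is the size of the largest Jordan block at λ.

For λ = 1: rank(A - I) = 2, and the largest Jordan block has size 2 (the smallest k with rank((A - I)^k) = rank((A - I)^(k+1))).

So m_A(x) = (x - 1)^2.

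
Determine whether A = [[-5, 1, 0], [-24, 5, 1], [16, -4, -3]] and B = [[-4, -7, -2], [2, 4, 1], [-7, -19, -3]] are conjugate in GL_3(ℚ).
Yes.

Two matrices over a field are similar if and only if they have the same invariant factors.

Both A and B have characteristic polynomial (x + 1)^3 and minimal polynomial (x + 1)^3. Computing further, both have invariant factors (x + 1)^3. Hence A and B are similar.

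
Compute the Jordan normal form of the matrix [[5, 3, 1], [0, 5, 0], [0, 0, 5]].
The characteristic polynomial is det(xI - A) = (x - 5)^3, so the eigenvalues are 5 (algebraic multiplicity 3).

For λ = 5: rank(A - 5I) = 1, rank((A - 5I)^2) = 0. The eigenspace has dimension 3 - 1 = 2, so there are 2 Jordan blocks; the rank sequence gives block sizes [2, 1].

Assembling the blocks gives the Jordan form J above.

J = [[5, 1, 0], [0, 5, 0], [0, 0, 5]]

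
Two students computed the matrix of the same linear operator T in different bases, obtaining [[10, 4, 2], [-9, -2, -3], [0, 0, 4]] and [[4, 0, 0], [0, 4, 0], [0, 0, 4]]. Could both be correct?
No.

Both have characteristic polynomial (x - 4)^3, but the minimal polynomial of A is (x - 4)^2 while the minimal polynomial of B is x - 4. The minimal polynomial is a similarity invariant, so A and B are not similar.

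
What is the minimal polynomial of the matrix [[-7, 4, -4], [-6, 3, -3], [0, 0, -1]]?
The characteristic polynomial factors as (x + 1)^2(x + 3). The minimal polynomial is ∏(x - λ)^{k_λ} where k_λ is the size of the largest Jordan block at λ.

For λ = -3: rank(A + 3I) = 2, and the largest Jordan block has size 1 (the smallest k with rank((A + 3I)^k) = rank((A + 3I)^(k+1))).
For λ = -1: rank(A + I) = 2, and the largest Jordan block has size 2 (the smallest k with rank((A + I)^k) = rank((A + I)^(k+1))).

So m_A(x) = (x + 1)^2(x + 3).

m_A(x) = (x + 1)^2(x + 3)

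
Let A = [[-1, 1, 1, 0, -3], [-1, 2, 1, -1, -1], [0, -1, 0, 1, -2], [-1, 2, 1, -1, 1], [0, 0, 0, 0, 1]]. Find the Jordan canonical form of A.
The characteristic polynomial is det(xI - A) = x^4(x - 1), so the eigenvalues are 0 (algebraic multiplicity 4), 1 (algebraic multiplicity 1).

For λ = 0: rank(A) = 3, rank(A^2) = 1. The eigenspace has dimension 5 - 3 = 2, so there are 2 Jordan blocks; the rank sequence gives block sizes [2, 2].

For λ = 1: algebraic multiplicity 1 gives one 1×1 block.

Assembling the blocks gives the Jordan form J above.

J = [[0, 1, 0, 0, 0], [0, 0, 0, 0, 0], [0, 0, 0, 1, 0], [0, 0, 0, 0, 0], [0, 0, 0, 0, 1]]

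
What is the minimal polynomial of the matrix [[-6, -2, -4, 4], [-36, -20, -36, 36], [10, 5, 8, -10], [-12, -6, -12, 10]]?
The characteristic polynomial factors as (x + 2)^4. The minimal polynomial is ∏(x - λ)^{k_λ} where k_λ is the size of the largest Jordan block at λ.

For λ = -2: rank(A + 2I) = 1, and the largest Jordan block has size 2 (the smallest k with rank((A + 2I)^k) = rank((A + 2I)^(k+1))).

So m_A(x) = (x + 2)^2.

m_A(x) = (x + 2)^2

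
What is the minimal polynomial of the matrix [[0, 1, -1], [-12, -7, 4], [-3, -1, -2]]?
The characteristic polynomial factors as (x + 3)^3. The minimal polynomial is ∏(x - λ)^{k_λ} where k_λ is the size of the largest Jordan block at λ.

For λ = -3: rank(A + 3I) = 1, and the largest Jordan block has size 2 (the smallest k with rank((A + 3I)^k) = rank((A + 3I)^(k+1))).

So m_A(x) = (x + 3)^2.

m_A(x) = (x + 3)^2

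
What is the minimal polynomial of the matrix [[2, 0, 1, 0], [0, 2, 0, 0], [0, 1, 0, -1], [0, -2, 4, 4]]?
m_A(x) = (x - 2)^3

The characteristic polynomial factors as (x - 2)^4. The minimal polynomial is ∏(x - λ)^{k_λ} where k_λ is the size of the largest Jordan block at λ.

For λ = 2: rank(A - 2I) = 2, and the largest Jordan block has size 3 (the smallest k with rank((A - 2I)^k) = rank((A - 2I)^(k+1))).

So m_A(x) = (x - 2)^3.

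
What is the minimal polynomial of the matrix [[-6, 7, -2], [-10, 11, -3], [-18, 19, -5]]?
The characteristic polynomial factors as x^3. The minimal polynomial is ∏(x - λ)^{k_λ} where k_λ is the size of the largest Jordan block at λ.

For λ = 0: rank(A) = 2, and the largest Jordan block has size 3 (the smallest k with rank(A^k) = rank(A^(k+1))).

So m_A(x) = x^3.

m_A(x) = x^3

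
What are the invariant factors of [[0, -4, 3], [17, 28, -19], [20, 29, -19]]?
(x - 3)^3

The Jordan structure of A has elementary divisors (x - 3)^3. Arranging the block sizes at each eigenvalue in decreasing order and taking row products gives the invariant factors.

Invariant factors (smallest first, each dividing the next): (x - 3)^3.

Check: the last factor (x - 3)^3 is the minimal polynomial, and the product (x - 3)^3 is the characteristic polynomial.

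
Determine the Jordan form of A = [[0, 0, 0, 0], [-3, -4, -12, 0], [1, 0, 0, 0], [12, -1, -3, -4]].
The characteristic polynomial is det(xI - A) = x^2(x + 4)^2, so the eigenvalues are -4 (algebraic multiplicity 2), 0 (algebraic multiplicity 2).

For λ = -4: rank(A + 4I) = 3, rank((A + 4I)^2) = 2. The eigenspace has dimension 4 - 3 = 1, so there is 1 Jordan block; the rank sequence gives block sizes [2].

For λ = 0: rank(A) = 3, rank(A^2) = 2. The eigenspace has dimension 4 - 3 = 1, so there is 1 Jordan block; the rank sequence gives block sizes [2].

Assembling the blocks gives the Jordan form J above.

J = [[-4, 1, 0, 0], [0, -4, 0, 0], [0, 0, 0, 1], [0, 0, 0, 0]]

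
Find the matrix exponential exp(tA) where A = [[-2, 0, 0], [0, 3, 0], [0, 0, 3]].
A has Jordan form J = [[-2, 0, 0], [0, 3, 0], [0, 0, 3]] with A = PJP^{-1}, so e^{tA} = P e^{tJ} P^{-1}.

For a Jordan block J_k(λ), e^{tJ_k(λ)} = e^{λt} · (I + tN + t^2 N^2/2! + ... + t^{k-1} N^{k-1}/(k-1)!) where N is the nilpotent superdiagonal part.

Assembling the blocks and conjugating back gives the entries of e^{tA} as shown above.

e^{tA} = [[e^{-2*t}, 0, 0], [0, e^{3*t}, 0], [0, 0, e^{3*t}]]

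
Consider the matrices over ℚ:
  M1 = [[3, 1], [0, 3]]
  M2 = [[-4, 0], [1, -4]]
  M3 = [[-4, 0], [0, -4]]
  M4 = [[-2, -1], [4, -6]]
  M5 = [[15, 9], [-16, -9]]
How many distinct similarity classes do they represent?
Characteristic polynomials: χ_{M1} = (x - 3)^2, χ_{M2} = (x + 4)^2, χ_{M3} = (x + 4)^2, χ_{M4} = (x + 4)^2, χ_{M5} = (x - 3)^2.

{M1, M5}: invariant factors (x - 3)^2.

{M2, M4}: invariant factors (x + 4)^2.

{M3}: invariant factors x + 4, x + 4.

Matrices are similar if and only if their invariant-factor lists agree; the partition into similarity classes is {M1, M5}, {M2, M4}, {M3}.

3 classes: {M1, M5}, {M2, M4}, {M3}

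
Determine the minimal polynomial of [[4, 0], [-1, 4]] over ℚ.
The characteristic polynomial factors as (x - 4)^2. The minimal polynomial is ∏(x - λ)^{k_λ} where k_λ is the size of the largest Jordan block at λ.

For λ = 4: rank(A - 4I) = 1, and the largest Jordan block has size 2 (the smallest k with rank((A - 4I)^k) = rank((A - 4I)^(k+1))).

So m_A(x) = (x - 4)^2.

m_A(x) = (x - 4)^2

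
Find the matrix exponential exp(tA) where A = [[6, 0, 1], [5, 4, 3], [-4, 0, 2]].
e^{tA} = [[(2*t + 1)*e^{4*t}, 0, t*e^{4*t}], [t*(5 - t)*e^{4*t}, e^{4*t}, t*(6 - t)*e^{4*t}/2], [-4*t*e^{4*t}, 0, (1 - 2*t)*e^{4*t}]]

A has Jordan form J = [[4, 1, 0], [0, 4, 1], [0, 0, 4]] with A = PJP^{-1}, so e^{tA} = P e^{tJ} P^{-1}.

For a Jordan block J_k(λ), e^{tJ_k(λ)} = e^{λt} · (I + tN + t^2 N^2/2! + ... + t^{k-1} N^{k-1}/(k-1)!) where N is the nilpotent superdiagonal part.

Assembling the blocks and conjugating back gives the entries of e^{tA} as shown above.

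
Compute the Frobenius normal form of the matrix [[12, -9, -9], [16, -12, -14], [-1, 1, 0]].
The invariant factors of A (the non-unit diagonal entries of the Smith normal form of xI - A over ℚ[x]) are (x - 1)(x^2 + x + 6), each dividing the next. The characteristic polynomial is their product, (x - 1)(x^2 + x + 6).

The rational canonical form is the block-diagonal matrix of companion matrices C(f_i):
R = [[0, 0, 6], [1, 0, -5], [0, 1, 0]].

Note the characteristic polynomial does not split into linear factors over ℚ, so A has no Jordan form over ℚ; the rational canonical form exists over any field.

R = [[0, 0, 6], [1, 0, -5], [0, 1, 0]]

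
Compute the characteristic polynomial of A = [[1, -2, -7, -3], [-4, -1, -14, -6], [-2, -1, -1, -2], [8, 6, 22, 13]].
xI - A = [[x - 1, 2, 7, 3], [4, x + 1, 14, 6], [2, 1, x + 1, 2], [-8, -6, -22, x - 13]].

Expanding det(xI - A) along the first row:
det(xI - A) = + (x - 1)·det([[x + 1, 14, 6], [1, x + 1, 2], [-6, -22, x - 13]]) - (2)·det([[4, 14, 6], [2, x + 1, 2], [-8, -22, x - 13]]) + (7)·det([[4, x + 1, 6], [2, 1, 2], [-8, -6, x - 13]]) - (3)·det([[4, x + 1, 14], [2, 1, x + 1], [-8, -6, -22]]).

Evaluating gives χ_A(x) = x^4 - 12x^3 + 54x^2 - 108x + 81 = (x - 3)^4.

χ_A(x) = (x - 3)^4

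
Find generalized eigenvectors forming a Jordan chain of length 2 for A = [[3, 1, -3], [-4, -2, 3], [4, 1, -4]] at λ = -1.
v_1 = [[0, 1, 0]]^T, v_2 = [[1, -1, 1]]^T

We seek v_1 ∈ ker((A + I)^2) \ ker(A + I), then set v_{i+1} = (A + I) v_i.

One such chain is v_1 = [[0, 1, 0]]^T, v_2 = [[1, -1, 1]]^T. Check: (A + I) v_2 = [[0, 0, 0]]^T = 0.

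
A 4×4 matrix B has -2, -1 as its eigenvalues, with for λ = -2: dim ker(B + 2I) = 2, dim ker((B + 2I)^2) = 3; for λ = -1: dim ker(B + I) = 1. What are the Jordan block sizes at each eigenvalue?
Jordan blocks: (-2, 2), (-2, 1), (-1, 1)

λ = -2: successive nullity increments [2, 1] count blocks of size ≥ k; block sizes are [2, 1].
λ = -1: successive nullity increments [1] count blocks of size ≥ k; block sizes are [1].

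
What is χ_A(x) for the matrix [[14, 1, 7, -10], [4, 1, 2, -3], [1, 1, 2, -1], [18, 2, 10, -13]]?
χ_A(x) = (x - 1)^4

xI - A = [[x - 14, -1, -7, 10], [-4, x - 1, -2, 3], [-1, -1, x - 2, 1], [-18, -2, -10, x + 13]].

Expanding det(xI - A) along the first row:
det(xI - A) = + (x - 14)·det([[x - 1, -2, 3], [-1, x - 2, 1], [-2, -10, x + 13]]) - (-1)·det([[-4, -2, 3], [-1, x - 2, 1], [-18, -10, x + 13]]) + (-7)·det([[-4, x - 1, 3], [-1, -1, 1], [-18, -2, x + 13]]) - (10)·det([[-4, x - 1, -2], [-1, -1, x - 2], [-18, -2, -10]]).

Evaluating gives χ_A(x) = x^4 - 4x^3 + 6x^2 - 4x + 1 = (x - 1)^4.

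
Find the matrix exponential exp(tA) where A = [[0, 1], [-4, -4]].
e^{tA} = [[(2*t + 1)*e^{-2*t}, t*e^{-2*t}], [-4*t*e^{-2*t}, (1 - 2*t)*e^{-2*t}]]

A has Jordan form J = [[-2, 1], [0, -2]] with A = PJP^{-1}, so e^{tA} = P e^{tJ} P^{-1}.

For a Jordan block J_k(λ), e^{tJ_k(λ)} = e^{λt} · (I + tN + t^2 N^2/2! + ... + t^{k-1} N^{k-1}/(k-1)!) where N is the nilpotent superdiagonal part.

Assembling the blocks and conjugating back gives the entries of e^{tA} as shown above.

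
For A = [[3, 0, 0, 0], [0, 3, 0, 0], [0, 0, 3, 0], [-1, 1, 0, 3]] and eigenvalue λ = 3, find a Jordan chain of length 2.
We seek v_1 ∈ ker((A - 3I)^2) \ ker(A - 3I), then set v_{i+1} = (A - 3I) v_i.

One such chain is v_1 = [[0, 1, 2, -5]]^T, v_2 = [[0, 0, 0, 1]]^T. Check: (A - 3I) v_2 = [[0, 0, 0, 0]]^T = 0.

v_1 = [[0, 1, 2, -5]]^T, v_2 = [[0, 0, 0, 1]]^T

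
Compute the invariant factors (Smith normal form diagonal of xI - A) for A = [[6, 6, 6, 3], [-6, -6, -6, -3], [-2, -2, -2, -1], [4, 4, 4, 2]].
The Jordan structure of A has elementary divisors x^2, x, x. Arranging the block sizes at each eigenvalue in decreasing order and taking row products gives the invariant factors.

Invariant factors (smallest first, each dividing the next): x, x, x^2.

Check: the last factor x^2 is the minimal polynomial, and the product x^4 is the characteristic polynomial.

x, x, x^2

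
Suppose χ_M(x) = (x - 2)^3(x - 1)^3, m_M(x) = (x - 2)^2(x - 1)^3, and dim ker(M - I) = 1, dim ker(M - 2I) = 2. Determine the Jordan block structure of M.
λ = 1: algebraic multiplicity 3 (exponent in χ_M), largest block size 3 (exponent in m_M), 1 block (geometric multiplicity). This forces block sizes [3].
λ = 2: algebraic multiplicity 3 (exponent in χ_M), largest block size 2 (exponent in m_M), 2 blocks (geometric multiplicity). These force block sizes [2, 1].

Jordan blocks: (1, 3), (2, 2), (2, 1)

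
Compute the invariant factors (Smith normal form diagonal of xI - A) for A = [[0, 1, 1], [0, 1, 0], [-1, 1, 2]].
The Jordan structure of A has elementary divisors (x - 1)^2, (x - 1). Arranging the block sizes at each eigenvalue in decreasing order and taking row products gives the invariant factors.

Invariant factors (smallest first, each dividing the next): x - 1, (x - 1)^2.

Check: the last factor (x - 1)^2 is the minimal polynomial, and the product (x - 1)^3 is the characteristic polynomial.

x - 1, (x - 1)^2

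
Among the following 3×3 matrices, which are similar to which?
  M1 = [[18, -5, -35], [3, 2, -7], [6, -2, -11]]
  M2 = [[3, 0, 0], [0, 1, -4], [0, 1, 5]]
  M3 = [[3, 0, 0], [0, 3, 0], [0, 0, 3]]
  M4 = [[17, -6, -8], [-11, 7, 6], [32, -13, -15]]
3 classes: {M1, M2}, {M3}, {M4}

Characteristic polynomials: χ_{M1} = (x - 3)^3, χ_{M2} = (x - 3)^3, χ_{M3} = (x - 3)^3, χ_{M4} = (x - 3)^3.

{M1, M2}: invariant factors x - 3, (x - 3)^2.

{M3}: invariant factors x - 3, x - 3, x - 3.

{M4}: invariant factors (x - 3)^3.

Matrices are similar if and only if their invariant-factor lists agree; the partition into similarity classes is {M1, M2}, {M3}, {M4}.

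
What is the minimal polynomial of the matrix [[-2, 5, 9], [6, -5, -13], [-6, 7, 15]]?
The characteristic polynomial factors as (x - 4)(x - 2)^2. The minimal polynomial is ∏(x - λ)^{k_λ} where k_λ is the size of the largest Jordan block at λ.

For λ = 2: rank(A - 2I) = 2, and the largest Jordan block has size 2 (the smallest k with rank((A - 2I)^k) = rank((A - 2I)^(k+1))).
For λ = 4: rank(A - 4I) = 2, and the largest Jordan block has size 1 (the smallest k with rank((A - 4I)^k) = rank((A - 4I)^(k+1))).

So m_A(x) = (x - 4)(x - 2)^2.

m_A(x) = (x - 4)(x - 2)^2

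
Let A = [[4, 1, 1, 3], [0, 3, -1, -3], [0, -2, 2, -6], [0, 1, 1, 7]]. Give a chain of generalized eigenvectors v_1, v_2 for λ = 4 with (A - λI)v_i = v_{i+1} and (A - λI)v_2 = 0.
We seek v_1 ∈ ker((A - 4I)^2) \ ker(A - 4I), then set v_{i+1} = (A - 4I) v_i.

One such chain is v_1 = [[1, -6, -14, 7]]^T, v_2 = [[1, -1, -2, 1]]^T. Check: (A - 4I) v_2 = [[0, 0, 0, 0]]^T = 0.

v_1 = [[1, -6, -14, 7]]^T, v_2 = [[1, -1, -2, 1]]^T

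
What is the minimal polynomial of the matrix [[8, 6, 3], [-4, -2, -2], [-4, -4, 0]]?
The characteristic polynomial factors as (x - 2)^3. The minimal polynomial is ∏(x - λ)^{k_λ} where k_λ is the size of the largest Jordan block at λ.

For λ = 2: rank(A - 2I) = 1, and the largest Jordan block has size 2 (the smallest k with rank((A - 2I)^k) = rank((A - 2I)^(k+1))).

So m_A(x) = (x - 2)^2.

m_A(x) = (x - 2)^2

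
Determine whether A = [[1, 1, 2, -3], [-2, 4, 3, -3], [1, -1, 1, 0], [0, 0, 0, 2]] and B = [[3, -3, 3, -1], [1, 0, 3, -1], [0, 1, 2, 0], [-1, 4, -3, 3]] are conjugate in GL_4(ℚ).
Two matrices over a field are similar if and only if they have the same invariant factors.

Both A and B have characteristic polynomial (x - 2)^4 and minimal polynomial (x - 2)^3. Computing further, both have invariant factors x - 2, (x - 2)^3. Hence A and B are similar.

Yes.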